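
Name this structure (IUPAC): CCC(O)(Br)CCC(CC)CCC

3-bromo-6-ethylnonan-3-ol

Counting along the main chain through the –OH group gives 9 carbons: the parent is nonane.
The principal characteristic group is an alcohol (–OH), named with the suffix -ol.
Number the chain so that numbering from this end puts the hydroxyl group at C-3 rather than C-7.
With this numbering: the hydroxyl at C-3; a bromo group at C-3; an ethyl group at C-6.
The substituents are ordered alphabetically, ignoring any di-/tri- multipliers.
Putting it together: 3-bromo-6-ethylnonan-3-ol.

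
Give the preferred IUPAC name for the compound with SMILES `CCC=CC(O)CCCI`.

Counting along the main chain through the –OH group and the multiple bond gives 8 carbons: the parent is octane.
The principal characteristic group is an alcohol (–OH), named with the suffix -ol.
The chain contains a C=C double bond, so the unsaturation ending is -ene.
The numbering direction is chosen so that numbering from this end puts the hydroxyl group at C-4 rather than C-5.
That gives the hydroxyl at C-4; the double bond between C-5 and C-6; an iodo group at C-1.
Assembling the pieces gives 1-iodooct-5-en-4-ol.

1-iodooct-5-en-4-ol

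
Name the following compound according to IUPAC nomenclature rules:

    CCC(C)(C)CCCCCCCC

The longest carbon chain is 11 atoms: the parent is undecane.
Number the chain so that the substituent locant set {3,3} is lower than {9,9} at the first point of difference.
With this numbering: two methyl groups at C-3.
Assembling the pieces gives 3,3-dimethylundecane.

3,3-dimethylundecane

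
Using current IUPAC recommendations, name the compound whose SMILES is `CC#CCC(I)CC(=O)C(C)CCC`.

The longest carbon chain that includes the carbonyl and the multiple bond has 11 carbons, so the parent hydride is undecane.
The highest-priority functional group is a ketone (C=O on an internal carbon), so the name ends in -one.
The chain contains a C≡C triple bond, so the unsaturation ending is -yne.
The numbering direction is chosen so that numbering from this end puts the carbonyl group at C-5 rather than C-7.
That gives the carbonyl at C-5; the triple bond between C-9 and C-10; an iodo group at C-7; a methyl group at C-4.
The substituents are ordered alphabetically, ignoring any di-/tri- multipliers.
Assembling the pieces gives 7-iodo-4-methylundec-9-yn-5-one.

7-iodo-4-methylundec-9-yn-5-one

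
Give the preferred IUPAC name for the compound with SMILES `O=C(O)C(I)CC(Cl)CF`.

The longest carbon chain that includes the –COOH group has 5 carbons, so the parent hydride is pentane.
The principal characteristic group is a carboxylic acid (terminal –COOH), named with the suffix -oic acid.
The numbering direction is chosen so that the carboxylic acid carbon is C-1 by definition.
With this numbering: a chloro group at C-4; a fluoro group at C-5; an iodo group at C-2.
Substituent prefixes are cited in alphabetical order (multiplying prefixes like di-/tri- are ignored for ordering).
Putting it together: 4-chloro-5-fluoro-2-iodopentanoic acid.

4-chloro-5-fluoro-2-iodopentanoic acid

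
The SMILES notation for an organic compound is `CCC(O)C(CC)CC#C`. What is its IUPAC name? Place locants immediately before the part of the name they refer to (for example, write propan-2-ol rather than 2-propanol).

4-ethylhept-6-yn-3-ol

Counting along the main chain through the –OH group and the multiple bond gives 7 carbons: the parent is heptane.
The principal characteristic group is an alcohol (–OH), named with the suffix -ol.
A C≡C triple bond in the chain gives the infix -yne-.
Number the chain so that numbering from this end puts the hydroxyl group at C-3 rather than C-5.
This places the hydroxyl at C-3; the triple bond between C-6 and C-7; an ethyl group at C-4.
Assembling the pieces gives 4-ethylhept-6-yn-3-ol.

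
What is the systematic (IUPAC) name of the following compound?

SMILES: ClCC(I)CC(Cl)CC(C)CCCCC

The longest carbon chain is 11 atoms: the parent is undecane.
Number the chain so that the substituent locant set {1,2,4,6} is lower than {6,8,10,11} at the first point of difference.
With this numbering: chloro groups at C-1 and C-4; an iodo group at C-2; a methyl group at C-6.
The substituents are ordered alphabetically, ignoring any di-/tri- multipliers.
The name is 1,4-dichloro-2-iodo-6-methylundecane.

1,4-dichloro-2-iodo-6-methylundecane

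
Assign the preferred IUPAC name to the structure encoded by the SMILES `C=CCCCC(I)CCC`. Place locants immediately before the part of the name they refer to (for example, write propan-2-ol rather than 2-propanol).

The longest chain bearing the multiple bond is 9 carbons long (nonane).
There is one C=C double bond, indicated by the ending -ene.
The numbering direction is chosen so that numbering from this end puts the double bond at C-1 rather than C-8.
This places the double bond between C-1 and C-2; an iodo group at C-6.
Assembling the pieces gives 6-iodonon-1-ene.

6-iodonon-1-ene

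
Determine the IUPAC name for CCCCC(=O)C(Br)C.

2-bromoheptan-3-one

The longest chain bearing the carbonyl is 7 carbons long (heptane).
The principal characteristic group is a ketone (C=O on an internal carbon), named with the suffix -one.
Choose the numbering such that numbering from this end puts the carbonyl group at C-3 rather than C-5.
That gives the carbonyl at C-3; a bromo group at C-2.
Assembling the pieces gives 2-bromoheptan-3-one.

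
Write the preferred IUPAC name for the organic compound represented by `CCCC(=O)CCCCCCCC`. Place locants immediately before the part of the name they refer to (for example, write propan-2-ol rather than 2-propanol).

dodecan-4-one

The longest chain bearing the carbonyl is 12 carbons long (dodecane).
The principal characteristic group is a ketone (C=O on an internal carbon), named with the suffix -one.
Number the chain so that numbering from this end puts the carbonyl group at C-4 rather than C-9.
That gives the carbonyl at C-4.
The name is dodecan-4-one.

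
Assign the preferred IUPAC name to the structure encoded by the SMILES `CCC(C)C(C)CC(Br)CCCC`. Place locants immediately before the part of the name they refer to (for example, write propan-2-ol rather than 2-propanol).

6-bromo-3,4-dimethyldecane

The parent chain contains 10 carbons (decane).
Number the chain so that the substituent locant set {3,4,6} is lower than {5,7,8} at the first point of difference.
This places a bromo group at C-6; methyl groups at C-3 and C-4.
Prefixes are listed alphabetically: bromo, methyl.
Putting it together: 6-bromo-3,4-dimethyldecane.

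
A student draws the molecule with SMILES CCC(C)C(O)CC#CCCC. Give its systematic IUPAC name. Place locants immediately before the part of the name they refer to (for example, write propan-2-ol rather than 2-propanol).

The longest chain bearing the –OH group and the multiple bond is 10 carbons long (decane).
An alcohol (–OH) is the principal characteristic group, giving the suffix -ol.
A C≡C triple bond in the chain gives the infix -yne-.
The numbering direction is chosen so that numbering from this end puts the hydroxyl group at C-4 rather than C-7.
With this numbering: the hydroxyl at C-4; the triple bond between C-6 and C-7; a methyl group at C-3.
The name is 3-methyldec-6-yn-4-ol.

3-methyldec-6-yn-4-ol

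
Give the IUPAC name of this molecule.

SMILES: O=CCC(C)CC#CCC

3-methyloct-5-ynal

Counting along the main chain through the –CHO group and the multiple bond gives 8 carbons: the parent is octane.
The highest-priority functional group is an aldehyde (terminal –CHO), so the name ends in -al.
The chain contains a C≡C triple bond, so the unsaturation ending is -yne.
Number the chain so that the aldehyde carbon is C-1 by definition.
This places the triple bond between C-5 and C-6; a methyl group at C-3.
The name is 3-methyloct-5-ynal.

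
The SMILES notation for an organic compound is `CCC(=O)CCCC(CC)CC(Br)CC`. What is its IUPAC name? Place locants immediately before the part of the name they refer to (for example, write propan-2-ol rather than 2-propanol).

9-bromo-7-ethylundecan-3-one

The longest chain bearing the carbonyl is 11 carbons long (undecane).
A ketone (C=O on an internal carbon) is the principal characteristic group, giving the suffix -one.
Choose the numbering such that numbering from this end puts the carbonyl group at C-3 rather than C-9.
That gives the carbonyl at C-3; a bromo group at C-9; an ethyl group at C-7.
Substituent prefixes are cited in alphabetical order (multiplying prefixes like di-/tri- are ignored for ordering).
Putting it together: 9-bromo-7-ethylundecan-3-one.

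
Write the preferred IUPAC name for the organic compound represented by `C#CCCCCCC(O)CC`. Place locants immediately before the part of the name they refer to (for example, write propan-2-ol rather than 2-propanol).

dec-9-yn-3-ol

Counting along the main chain through the –OH group and the multiple bond gives 10 carbons: the parent is decane.
The principal characteristic group is an alcohol (–OH), named with the suffix -ol.
A C≡C triple bond in the chain gives the infix -yne-.
Choose the numbering such that numbering from this end puts the hydroxyl group at C-3 rather than C-8.
That gives the hydroxyl at C-3; the triple bond between C-9 and C-10.
Assembling the pieces gives dec-9-yn-3-ol.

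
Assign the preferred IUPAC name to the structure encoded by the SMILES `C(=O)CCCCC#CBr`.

7-bromohept-6-ynal

The longest carbon chain that includes the –CHO group and the multiple bond has 7 carbons, so the parent hydride is heptane.
An aldehyde (terminal –CHO) is the principal characteristic group, giving the suffix -al.
A C≡C triple bond in the chain gives the infix -yne-.
The numbering direction is chosen so that the aldehyde carbon is C-1 by definition.
That gives the triple bond between C-6 and C-7; a bromo group at C-7.
Putting it together: 7-bromohept-6-ynal.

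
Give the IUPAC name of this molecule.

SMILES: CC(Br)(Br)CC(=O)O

3,3-dibromobutanoic acid

Counting along the main chain through the –COOH group gives 4 carbons: the parent is butane.
A carboxylic acid (terminal –COOH) is the principal characteristic group, giving the suffix -oic acid.
Choose the numbering such that the carboxylic acid carbon is C-1 by definition.
That gives two bromo groups at C-3.
Putting it together: 3,3-dibromobutanoic acid.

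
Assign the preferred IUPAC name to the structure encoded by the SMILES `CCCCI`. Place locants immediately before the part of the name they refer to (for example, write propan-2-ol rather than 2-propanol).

The parent chain contains 4 carbons (butane).
The numbering direction is chosen so that the substituent locant set {1} is lower than {4} at the first point of difference.
With this numbering: an iodo group at C-1.
The name is 1-iodobutane.

1-iodobutane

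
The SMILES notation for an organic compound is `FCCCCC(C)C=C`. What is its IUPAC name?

The longest carbon chain that includes the multiple bond has 7 carbons, so the parent hydride is heptane.
A C=C double bond in the chain gives the infix -ene-.
Choose the numbering such that numbering from this end puts the double bond at C-1 rather than C-6.
This places the double bond between C-1 and C-2; a fluoro group at C-7; a methyl group at C-3.
Substituent prefixes are cited in alphabetical order (multiplying prefixes like di-/tri- are ignored for ordering).
The name is 7-fluoro-3-methylhept-1-ene.

7-fluoro-3-methylhept-1-ene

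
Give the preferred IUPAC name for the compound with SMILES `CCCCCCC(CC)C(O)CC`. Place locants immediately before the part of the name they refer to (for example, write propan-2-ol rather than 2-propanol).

4-ethyldecan-3-ol

Counting along the main chain through the –OH group gives 10 carbons: the parent is decane.
An alcohol (–OH) is the principal characteristic group, giving the suffix -ol.
Number the chain so that numbering from this end puts the hydroxyl group at C-3 rather than C-8.
That gives the hydroxyl at C-3; an ethyl group at C-4.
Putting it together: 4-ethyldecan-3-ol.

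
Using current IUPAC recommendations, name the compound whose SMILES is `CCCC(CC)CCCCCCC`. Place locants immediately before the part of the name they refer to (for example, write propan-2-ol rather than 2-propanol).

4-ethylundecane

The longest carbon chain is 11 atoms: the parent is undecane.
Number the chain so that the substituent locant set {4} is lower than {8} at the first point of difference.
This places an ethyl group at C-4.
Assembling the pieces gives 4-ethylundecane.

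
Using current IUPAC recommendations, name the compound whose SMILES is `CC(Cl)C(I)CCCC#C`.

The longest carbon chain that includes the multiple bond has 8 carbons, so the parent hydride is octane.
The chain contains a C≡C triple bond, so the unsaturation ending is -yne.
Choose the numbering such that numbering from this end puts the triple bond at C-1 rather than C-7.
This places the triple bond between C-1 and C-2; a chloro group at C-7; an iodo group at C-6.
Prefixes are listed alphabetically: chloro, iodo.
Putting it together: 7-chloro-6-iodooct-1-yne.

7-chloro-6-iodooct-1-yne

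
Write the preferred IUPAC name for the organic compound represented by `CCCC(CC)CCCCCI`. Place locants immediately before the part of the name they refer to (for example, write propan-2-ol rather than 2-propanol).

6-ethyl-1-iodononane

The longest carbon chain is 9 atoms: the parent is nonane.
Number the chain so that the substituent locant set {1,6} is lower than {4,9} at the first point of difference.
This places an ethyl group at C-6; an iodo group at C-1.
The substituents are ordered alphabetically, ignoring any di-/tri- multipliers.
The name is 6-ethyl-1-iodononane.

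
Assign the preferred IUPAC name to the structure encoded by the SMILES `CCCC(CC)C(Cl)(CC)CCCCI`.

The longest carbon chain is 9 atoms: the parent is nonane.
Number the chain so that the substituent locant set {1,5,5,6} is lower than {4,5,5,9} at the first point of difference.
With this numbering: a chloro group at C-5; ethyl groups at C-5 and C-6; an iodo group at C-1.
The substituents are ordered alphabetically, ignoring any di-/tri- multipliers.
The name is 5-chloro-5,6-diethyl-1-iodononane.

5-chloro-5,6-diethyl-1-iodononane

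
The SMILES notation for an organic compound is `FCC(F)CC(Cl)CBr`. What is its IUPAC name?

1-bromo-2-chloro-4,5-difluoropentane

The parent chain contains 5 carbons (pentane).
Choose the numbering such that the locant sets are identical either way, so the alphabetically earlier bromo substituent takes the lower locant (1 rather than 5).
With this numbering: a bromo group at C-1; a chloro group at C-2; fluoro groups at C-4 and C-5.
Prefixes are listed alphabetically: bromo, chloro, fluoro.
The name is 1-bromo-2-chloro-4,5-difluoropentane.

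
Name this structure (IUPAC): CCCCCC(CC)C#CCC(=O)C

6-ethylundec-4-yn-2-one

The longest chain bearing the carbonyl and the multiple bond is 11 carbons long (undecane).
A ketone (C=O on an internal carbon) is the principal characteristic group, giving the suffix -one.
There is one C≡C triple bond, indicated by the ending -yne.
Choose the numbering such that numbering from this end puts the carbonyl group at C-2 rather than C-10.
That gives the carbonyl at C-2; the triple bond between C-4 and C-5; an ethyl group at C-6.
The name is 6-ethylundec-4-yn-2-one.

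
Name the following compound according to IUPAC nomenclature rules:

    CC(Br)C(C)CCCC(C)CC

2-bromo-3,7-dimethylnonane

The parent chain contains 9 carbons (nonane).
The numbering direction is chosen so that the substituent locant set {2,3,7} is lower than {3,7,8} at the first point of difference.
That gives a bromo group at C-2; methyl groups at C-3 and C-7.
Prefixes are listed alphabetically: bromo, methyl.
Assembling the pieces gives 2-bromo-3,7-dimethylnonane.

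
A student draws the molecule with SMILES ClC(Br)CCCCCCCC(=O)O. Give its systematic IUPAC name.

9-bromo-9-chlorononanoic acid

The longest carbon chain that includes the –COOH group has 9 carbons, so the parent hydride is nonane.
The highest-priority functional group is a carboxylic acid (terminal –COOH), so the name ends in -oic acid.
Number the chain so that the carboxylic acid carbon is C-1 by definition.
This places a bromo group at C-9; a chloro group at C-9.
Prefixes are listed alphabetically: bromo, chloro.
Assembling the pieces gives 9-bromo-9-chlorononanoic acid.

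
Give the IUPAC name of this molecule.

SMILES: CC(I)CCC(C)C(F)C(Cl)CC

The parent chain contains 9 carbons (nonane).
Number the chain so that the substituent locant set {2,5,6,7} is lower than {3,4,5,8} at the first point of difference.
That gives a chloro group at C-7; a fluoro group at C-6; an iodo group at C-2; a methyl group at C-5.
Substituent prefixes are cited in alphabetical order (multiplying prefixes like di-/tri- are ignored for ordering).
Assembling the pieces gives 7-chloro-6-fluoro-2-iodo-5-methylnonane.

7-chloro-6-fluoro-2-iodo-5-methylnonane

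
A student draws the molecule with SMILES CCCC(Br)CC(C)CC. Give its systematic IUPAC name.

5-bromo-3-methyloctane

The parent chain contains 8 carbons (octane).
The numbering direction is chosen so that the substituent locant set {3,5} is lower than {4,6} at the first point of difference.
That gives a bromo group at C-5; a methyl group at C-3.
The substituents are ordered alphabetically, ignoring any di-/tri- multipliers.
The name is 5-bromo-3-methyloctane.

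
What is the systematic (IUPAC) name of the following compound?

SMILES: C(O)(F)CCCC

1-fluoropentan-1-ol

The longest chain bearing the –OH group is 5 carbons long (pentane).
The highest-priority functional group is an alcohol (–OH), so the name ends in -ol.
Number the chain so that numbering from this end puts the hydroxyl group at C-1 rather than C-5.
This places the hydroxyl at C-1; a fluoro group at C-1.
Putting it together: 1-fluoropentan-1-ol.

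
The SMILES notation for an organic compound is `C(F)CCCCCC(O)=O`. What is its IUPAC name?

7-fluoroheptanoic acid

Counting along the main chain through the –COOH group gives 7 carbons: the parent is heptane.
The highest-priority functional group is a carboxylic acid (terminal –COOH), so the name ends in -oic acid.
The numbering direction is chosen so that the carboxylic acid carbon is C-1 by definition.
With this numbering: a fluoro group at C-7.
Putting it together: 7-fluoroheptanoic acid.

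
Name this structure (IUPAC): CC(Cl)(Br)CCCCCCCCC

The longest continuous carbon chain has 11 atoms, so the parent hydride is undecane.
Number the chain so that the substituent locant set {2,2} is lower than {10,10} at the first point of difference.
This places a bromo group at C-2; a chloro group at C-2.
Substituent prefixes are cited in alphabetical order (multiplying prefixes like di-/tri- are ignored for ordering).
Assembling the pieces gives 2-bromo-2-chloroundecane.

2-bromo-2-chloroundecane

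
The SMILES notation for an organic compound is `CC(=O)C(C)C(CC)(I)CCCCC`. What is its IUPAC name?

4-ethyl-4-iodo-3-methylnonan-2-one

The longest chain bearing the carbonyl is 9 carbons long (nonane).
The highest-priority functional group is a ketone (C=O on an internal carbon), so the name ends in -one.
Choose the numbering such that numbering from this end puts the carbonyl group at C-2 rather than C-8.
With this numbering: the carbonyl at C-2; an ethyl group at C-4; an iodo group at C-4; a methyl group at C-3.
Substituent prefixes are cited in alphabetical order (multiplying prefixes like di-/tri- are ignored for ordering).
Putting it together: 4-ethyl-4-iodo-3-methylnonan-2-one.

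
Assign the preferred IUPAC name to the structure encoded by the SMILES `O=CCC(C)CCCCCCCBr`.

The longest chain bearing the –CHO group is 10 carbons long (decane).
The principal characteristic group is an aldehyde (terminal –CHO), named with the suffix -al.
Number the chain so that the aldehyde carbon is C-1 by definition.
With this numbering: a bromo group at C-10; a methyl group at C-3.
Substituent prefixes are cited in alphabetical order (multiplying prefixes like di-/tri- are ignored for ordering).
Assembling the pieces gives 10-bromo-3-methyldecanal.

10-bromo-3-methyldecanal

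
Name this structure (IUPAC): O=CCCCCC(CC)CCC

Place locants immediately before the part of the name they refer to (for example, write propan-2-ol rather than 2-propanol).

Counting along the main chain through the –CHO group gives 9 carbons: the parent is nonane.
The highest-priority functional group is an aldehyde (terminal –CHO), so the name ends in -al.
The numbering direction is chosen so that the aldehyde carbon is C-1 by definition.
This places an ethyl group at C-6.
The name is 6-ethylnonanal.

6-ethylnonanal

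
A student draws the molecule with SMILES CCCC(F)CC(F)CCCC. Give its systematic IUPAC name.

4,6-difluorodecane

The parent chain contains 10 carbons (decane).
The numbering direction is chosen so that the substituent locant set {4,6} is lower than {5,7} at the first point of difference.
This places fluoro groups at C-4 and C-6.
The name is 4,6-difluorodecane.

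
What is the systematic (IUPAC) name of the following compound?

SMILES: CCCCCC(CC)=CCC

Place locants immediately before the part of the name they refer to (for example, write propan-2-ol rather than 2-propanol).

4-ethylnon-3-ene

The longest chain bearing the multiple bond is 9 carbons long (nonane).
The chain contains a C=C double bond, so the unsaturation ending is -ene.
The numbering direction is chosen so that numbering from this end puts the double bond at C-3 rather than C-6.
With this numbering: the double bond between C-3 and C-4; an ethyl group at C-4.
Putting it together: 4-ethylnon-3-ene.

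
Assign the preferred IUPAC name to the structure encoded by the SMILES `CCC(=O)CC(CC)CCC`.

Counting along the main chain through the carbonyl gives 8 carbons: the parent is octane.
A ketone (C=O on an internal carbon) is the principal characteristic group, giving the suffix -one.
Choose the numbering such that numbering from this end puts the carbonyl group at C-3 rather than C-6.
With this numbering: the carbonyl at C-3; an ethyl group at C-5.
Assembling the pieces gives 5-ethyloctan-3-one.

5-ethyloctan-3-one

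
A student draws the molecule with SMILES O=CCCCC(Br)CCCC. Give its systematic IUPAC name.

5-bromononanal

Counting along the main chain through the –CHO group gives 9 carbons: the parent is nonane.
An aldehyde (terminal –CHO) is the principal characteristic group, giving the suffix -al.
Choose the numbering such that the aldehyde carbon is C-1 by definition.
That gives a bromo group at C-5.
Assembling the pieces gives 5-bromononanal.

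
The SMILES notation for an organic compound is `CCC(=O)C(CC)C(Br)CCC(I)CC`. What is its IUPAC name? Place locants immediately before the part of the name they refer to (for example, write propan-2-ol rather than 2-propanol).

The longest carbon chain that includes the carbonyl has 10 carbons, so the parent hydride is decane.
A ketone (C=O on an internal carbon) is the principal characteristic group, giving the suffix -one.
Choose the numbering such that numbering from this end puts the carbonyl group at C-3 rather than C-8.
This places the carbonyl at C-3; a bromo group at C-5; an ethyl group at C-4; an iodo group at C-8.
Prefixes are listed alphabetically: bromo, ethyl, iodo.
The name is 5-bromo-4-ethyl-8-iododecan-3-one.

5-bromo-4-ethyl-8-iododecan-3-one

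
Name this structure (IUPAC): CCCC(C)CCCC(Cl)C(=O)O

2-chloro-6-methylnonanoic acid

Counting along the main chain through the –COOH group gives 9 carbons: the parent is nonane.
A carboxylic acid (terminal –COOH) is the principal characteristic group, giving the suffix -oic acid.
Number the chain so that the carboxylic acid carbon is C-1 by definition.
With this numbering: a chloro group at C-2; a methyl group at C-6.
Substituent prefixes are cited in alphabetical order (multiplying prefixes like di-/tri- are ignored for ordering).
The name is 2-chloro-6-methylnonanoic acid.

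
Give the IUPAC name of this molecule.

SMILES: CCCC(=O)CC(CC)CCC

6-ethylnonan-4-one

The longest chain bearing the carbonyl is 9 carbons long (nonane).
A ketone (C=O on an internal carbon) is the principal characteristic group, giving the suffix -one.
Choose the numbering such that numbering from this end puts the carbonyl group at C-4 rather than C-6.
This places the carbonyl at C-4; an ethyl group at C-6.
Putting it together: 6-ethylnonan-4-one.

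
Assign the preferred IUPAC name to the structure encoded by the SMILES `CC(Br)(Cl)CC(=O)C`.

4-bromo-4-chloropentan-2-one

The longest carbon chain that includes the carbonyl has 5 carbons, so the parent hydride is pentane.
A ketone (C=O on an internal carbon) is the principal characteristic group, giving the suffix -one.
Choose the numbering such that numbering from this end puts the carbonyl group at C-2 rather than C-4.
That gives the carbonyl at C-2; a bromo group at C-4; a chloro group at C-4.
Substituent prefixes are cited in alphabetical order (multiplying prefixes like di-/tri- are ignored for ordering).
The name is 4-bromo-4-chloropentan-2-one.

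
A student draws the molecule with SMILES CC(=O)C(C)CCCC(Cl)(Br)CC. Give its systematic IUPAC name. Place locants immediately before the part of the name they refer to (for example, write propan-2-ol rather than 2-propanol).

7-bromo-7-chloro-3-methylnonan-2-one

The longest chain bearing the carbonyl is 9 carbons long (nonane).
The principal characteristic group is a ketone (C=O on an internal carbon), named with the suffix -one.
Choose the numbering such that numbering from this end puts the carbonyl group at C-2 rather than C-8.
That gives the carbonyl at C-2; a bromo group at C-7; a chloro group at C-7; a methyl group at C-3.
The substituents are ordered alphabetically, ignoring any di-/tri- multipliers.
Assembling the pieces gives 7-bromo-7-chloro-3-methylnonan-2-one.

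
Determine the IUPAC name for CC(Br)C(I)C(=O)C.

The longest chain bearing the carbonyl is 5 carbons long (pentane).
The principal characteristic group is a ketone (C=O on an internal carbon), named with the suffix -one.
Number the chain so that numbering from this end puts the carbonyl group at C-2 rather than C-4.
That gives the carbonyl at C-2; a bromo group at C-4; an iodo group at C-3.
Prefixes are listed alphabetically: bromo, iodo.
The name is 4-bromo-3-iodopentan-2-one.

4-bromo-3-iodopentan-2-one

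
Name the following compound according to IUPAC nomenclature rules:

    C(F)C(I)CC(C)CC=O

6-fluoro-5-iodo-3-methylhexanal

The longest chain bearing the –CHO group is 6 carbons long (hexane).
An aldehyde (terminal –CHO) is the principal characteristic group, giving the suffix -al.
Number the chain so that the aldehyde carbon is C-1 by definition.
With this numbering: a fluoro group at C-6; an iodo group at C-5; a methyl group at C-3.
The substituents are ordered alphabetically, ignoring any di-/tri- multipliers.
Assembling the pieces gives 6-fluoro-5-iodo-3-methylhexanal.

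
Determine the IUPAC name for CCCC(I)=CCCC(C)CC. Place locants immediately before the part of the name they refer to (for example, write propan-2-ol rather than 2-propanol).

4-iodo-8-methyldec-4-ene

Counting along the main chain through the multiple bond gives 10 carbons: the parent is decane.
The chain contains a C=C double bond, so the unsaturation ending is -ene.
The numbering direction is chosen so that numbering from this end puts the double bond at C-4 rather than C-6.
That gives the double bond between C-4 and C-5; an iodo group at C-4; a methyl group at C-8.
Substituent prefixes are cited in alphabetical order (multiplying prefixes like di-/tri- are ignored for ordering).
Putting it together: 4-iodo-8-methyldec-4-ene.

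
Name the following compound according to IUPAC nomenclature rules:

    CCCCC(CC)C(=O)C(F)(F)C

4-ethyl-2,2-difluorooctan-3-one

The longest carbon chain that includes the carbonyl has 8 carbons, so the parent hydride is octane.
The principal characteristic group is a ketone (C=O on an internal carbon), named with the suffix -one.
Number the chain so that numbering from this end puts the carbonyl group at C-3 rather than C-6.
This places the carbonyl at C-3; an ethyl group at C-4; two fluoro groups at C-2.
Substituent prefixes are cited in alphabetical order (multiplying prefixes like di-/tri- are ignored for ordering).
Assembling the pieces gives 4-ethyl-2,2-difluorooctan-3-one.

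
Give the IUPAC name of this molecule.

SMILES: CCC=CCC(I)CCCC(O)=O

The longest chain bearing the –COOH group and the multiple bond is 10 carbons long (decane).
The principal characteristic group is a carboxylic acid (terminal –COOH), named with the suffix -oic acid.
A C=C double bond in the chain gives the infix -ene-.
Choose the numbering such that the carboxylic acid carbon is C-1 by definition.
This places the double bond between C-7 and C-8; an iodo group at C-5.
The name is 5-iododec-7-enoic acid.

5-iododec-7-enoic acid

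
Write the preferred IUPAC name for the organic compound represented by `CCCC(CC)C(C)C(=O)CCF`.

5-ethyl-1-fluoro-4-methyloctan-3-one

The longest chain bearing the carbonyl is 8 carbons long (octane).
The principal characteristic group is a ketone (C=O on an internal carbon), named with the suffix -one.
Choose the numbering such that numbering from this end puts the carbonyl group at C-3 rather than C-6.
With this numbering: the carbonyl at C-3; an ethyl group at C-5; a fluoro group at C-1; a methyl group at C-4.
Substituent prefixes are cited in alphabetical order (multiplying prefixes like di-/tri- are ignored for ordering).
Assembling the pieces gives 5-ethyl-1-fluoro-4-methyloctan-3-one.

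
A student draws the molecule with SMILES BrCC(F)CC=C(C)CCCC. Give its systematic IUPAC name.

Counting along the main chain through the multiple bond gives 9 carbons: the parent is nonane.
The chain contains a C=C double bond, so the unsaturation ending is -ene.
Number the chain so that numbering from this end puts the double bond at C-4 rather than C-5.
This places the double bond between C-4 and C-5; a bromo group at C-1; a fluoro group at C-2; a methyl group at C-5.
Prefixes are listed alphabetically: bromo, fluoro, methyl.
The name is 1-bromo-2-fluoro-5-methylnon-4-ene.

1-bromo-2-fluoro-5-methylnon-4-ene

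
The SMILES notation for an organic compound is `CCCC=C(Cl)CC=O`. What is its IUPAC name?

The longest carbon chain that includes the –CHO group and the multiple bond has 7 carbons, so the parent hydride is heptane.
The highest-priority functional group is an aldehyde (terminal –CHO), so the name ends in -al.
There is one C=C double bond, indicated by the ending -ene.
The numbering direction is chosen so that the aldehyde carbon is C-1 by definition.
With this numbering: the double bond between C-3 and C-4; a chloro group at C-3.
Putting it together: 3-chlorohept-3-enal.

3-chlorohept-3-enal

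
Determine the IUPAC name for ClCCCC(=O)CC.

6-chlorohexan-3-one

The longest carbon chain that includes the carbonyl has 6 carbons, so the parent hydride is hexane.
The highest-priority functional group is a ketone (C=O on an internal carbon), so the name ends in -one.
Choose the numbering such that numbering from this end puts the carbonyl group at C-3 rather than C-4.
With this numbering: the carbonyl at C-3; a chloro group at C-6.
The name is 6-chlorohexan-3-one.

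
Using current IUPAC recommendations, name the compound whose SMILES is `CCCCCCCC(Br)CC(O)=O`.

The longest carbon chain that includes the –COOH group has 10 carbons, so the parent hydride is decane.
The highest-priority functional group is a carboxylic acid (terminal –COOH), so the name ends in -oic acid.
The numbering direction is chosen so that the carboxylic acid carbon is C-1 by definition.
This places a bromo group at C-3.
The name is 3-bromodecanoic acid.

3-bromodecanoic acid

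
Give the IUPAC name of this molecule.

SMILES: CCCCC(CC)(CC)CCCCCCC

5,5-diethyldodecane

The longest carbon chain is 12 atoms: the parent is dodecane.
The numbering direction is chosen so that the substituent locant set {5,5} is lower than {8,8} at the first point of difference.
That gives two ethyl groups at C-5.
Assembling the pieces gives 5,5-diethyldodecane.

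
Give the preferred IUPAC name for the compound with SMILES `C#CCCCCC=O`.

hept-6-ynal

The longest chain bearing the –CHO group and the multiple bond is 7 carbons long (heptane).
The principal characteristic group is an aldehyde (terminal –CHO), named with the suffix -al.
A C≡C triple bond in the chain gives the infix -yne-.
Choose the numbering such that the aldehyde carbon is C-1 by definition.
With this numbering: the triple bond between C-6 and C-7.
Putting it together: hept-6-ynal.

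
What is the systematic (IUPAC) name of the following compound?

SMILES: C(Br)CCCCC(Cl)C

The longest carbon chain is 7 atoms: the parent is heptane.
The numbering direction is chosen so that the substituent locant set {1,6} is lower than {2,7} at the first point of difference.
This places a bromo group at C-1; a chloro group at C-6.
Substituent prefixes are cited in alphabetical order (multiplying prefixes like di-/tri- are ignored for ordering).
Assembling the pieces gives 1-bromo-6-chloroheptane.

1-bromo-6-chloroheptane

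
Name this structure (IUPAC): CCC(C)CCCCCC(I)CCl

1-chloro-2-iodo-8-methyldecane

The longest continuous carbon chain has 10 atoms, so the parent hydride is decane.
Number the chain so that the substituent locant set {1,2,8} is lower than {3,9,10} at the first point of difference.
This places a chloro group at C-1; an iodo group at C-2; a methyl group at C-8.
Prefixes are listed alphabetically: chloro, iodo, methyl.
Putting it together: 1-chloro-2-iodo-8-methyldecane.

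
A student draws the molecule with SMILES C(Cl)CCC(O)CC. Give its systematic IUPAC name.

The longest carbon chain that includes the –OH group has 6 carbons, so the parent hydride is hexane.
The highest-priority functional group is an alcohol (–OH), so the name ends in -ol.
Number the chain so that numbering from this end puts the hydroxyl group at C-3 rather than C-4.
This places the hydroxyl at C-3; a chloro group at C-6.
Assembling the pieces gives 6-chlorohexan-3-ol.

6-chlorohexan-3-ol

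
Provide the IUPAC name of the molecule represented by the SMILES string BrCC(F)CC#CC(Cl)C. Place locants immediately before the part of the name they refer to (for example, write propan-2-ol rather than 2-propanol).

7-bromo-2-chloro-6-fluorohept-3-yne

The longest carbon chain that includes the multiple bond has 7 carbons, so the parent hydride is heptane.
A C≡C triple bond in the chain gives the infix -yne-.
Choose the numbering such that numbering from this end puts the triple bond at C-3 rather than C-4.
This places the triple bond between C-3 and C-4; a bromo group at C-7; a chloro group at C-2; a fluoro group at C-6.
Prefixes are listed alphabetically: bromo, chloro, fluoro.
Assembling the pieces gives 7-bromo-2-chloro-6-fluorohept-3-yne.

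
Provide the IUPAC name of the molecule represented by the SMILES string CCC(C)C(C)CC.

3,4-dimethylhexane

The parent chain contains 6 carbons (hexane).
The molecule is symmetric, so either numbering direction gives the same locants.
That gives methyl groups at C-3 and C-4.
Assembling the pieces gives 3,4-dimethylhexane.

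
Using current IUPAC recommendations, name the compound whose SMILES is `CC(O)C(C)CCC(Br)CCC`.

6-bromo-3-methylnonan-2-ol

The longest chain bearing the –OH group is 9 carbons long (nonane).
The principal characteristic group is an alcohol (–OH), named with the suffix -ol.
Choose the numbering such that numbering from this end puts the hydroxyl group at C-2 rather than C-8.
This places the hydroxyl at C-2; a bromo group at C-6; a methyl group at C-3.
The substituents are ordered alphabetically, ignoring any di-/tri- multipliers.
The name is 6-bromo-3-methylnonan-2-ol.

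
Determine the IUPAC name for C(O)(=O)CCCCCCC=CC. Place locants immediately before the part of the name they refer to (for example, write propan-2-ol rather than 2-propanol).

The longest carbon chain that includes the –COOH group and the multiple bond has 10 carbons, so the parent hydride is decane.
The highest-priority functional group is a carboxylic acid (terminal –COOH), so the name ends in -oic acid.
The chain contains a C=C double bond, so the unsaturation ending is -ene.
The numbering direction is chosen so that the carboxylic acid carbon is C-1 by definition.
This places the double bond between C-8 and C-9.
Putting it together: dec-8-enoic acid.

dec-8-enoic acid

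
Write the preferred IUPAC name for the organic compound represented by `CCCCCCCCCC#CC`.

The longest carbon chain that includes the multiple bond has 12 carbons, so the parent hydride is dodecane.
The chain contains a C≡C triple bond, so the unsaturation ending is -yne.
Number the chain so that numbering from this end puts the triple bond at C-2 rather than C-10.
With this numbering: the triple bond between C-2 and C-3.
Putting it together: dodec-2-yne.

dodec-2-yne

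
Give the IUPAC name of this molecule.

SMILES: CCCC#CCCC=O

oct-4-ynal

The longest carbon chain that includes the –CHO group and the multiple bond has 8 carbons, so the parent hydride is octane.
The highest-priority functional group is an aldehyde (terminal –CHO), so the name ends in -al.
A C≡C triple bond in the chain gives the infix -yne-.
Choose the numbering such that the aldehyde carbon is C-1 by definition.
That gives the triple bond between C-4 and C-5.
Putting it together: oct-4-ynal.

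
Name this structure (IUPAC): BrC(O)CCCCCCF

The longest chain bearing the –OH group is 7 carbons long (heptane).
The principal characteristic group is an alcohol (–OH), named with the suffix -ol.
The numbering direction is chosen so that numbering from this end puts the hydroxyl group at C-1 rather than C-7.
With this numbering: the hydroxyl at C-1; a bromo group at C-1; a fluoro group at C-7.
Substituent prefixes are cited in alphabetical order (multiplying prefixes like di-/tri- are ignored for ordering).
Assembling the pieces gives 1-bromo-7-fluoroheptan-1-ol.

1-bromo-7-fluoroheptan-1-ol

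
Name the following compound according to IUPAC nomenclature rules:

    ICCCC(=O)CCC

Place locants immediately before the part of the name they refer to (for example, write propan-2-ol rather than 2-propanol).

The longest chain bearing the carbonyl is 7 carbons long (heptane).
The principal characteristic group is a ketone (C=O on an internal carbon), named with the suffix -one.
Number the chain so that the substituent locant set {1} is lower than {7} at the first point of difference.
That gives the carbonyl at C-4; an iodo group at C-1.
Putting it together: 1-iodoheptan-4-one.

1-iodoheptan-4-one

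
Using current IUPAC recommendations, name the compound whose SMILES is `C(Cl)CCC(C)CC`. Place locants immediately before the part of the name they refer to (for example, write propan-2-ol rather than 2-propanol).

1-chloro-4-methylhexane

The longest continuous carbon chain has 6 atoms, so the parent hydride is hexane.
The numbering direction is chosen so that the substituent locant set {1,4} is lower than {3,6} at the first point of difference.
That gives a chloro group at C-1; a methyl group at C-4.
The substituents are ordered alphabetically, ignoring any di-/tri- multipliers.
Assembling the pieces gives 1-chloro-4-methylhexane.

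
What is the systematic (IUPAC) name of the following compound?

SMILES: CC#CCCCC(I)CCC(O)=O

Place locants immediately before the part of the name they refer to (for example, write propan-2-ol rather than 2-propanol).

The longest chain bearing the –COOH group and the multiple bond is 10 carbons long (decane).
The highest-priority functional group is a carboxylic acid (terminal –COOH), so the name ends in -oic acid.
The chain contains a C≡C triple bond, so the unsaturation ending is -yne.
Number the chain so that the carboxylic acid carbon is C-1 by definition.
That gives the triple bond between C-8 and C-9; an iodo group at C-4.
Assembling the pieces gives 4-iododec-8-ynoic acid.

4-iododec-8-ynoic acid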